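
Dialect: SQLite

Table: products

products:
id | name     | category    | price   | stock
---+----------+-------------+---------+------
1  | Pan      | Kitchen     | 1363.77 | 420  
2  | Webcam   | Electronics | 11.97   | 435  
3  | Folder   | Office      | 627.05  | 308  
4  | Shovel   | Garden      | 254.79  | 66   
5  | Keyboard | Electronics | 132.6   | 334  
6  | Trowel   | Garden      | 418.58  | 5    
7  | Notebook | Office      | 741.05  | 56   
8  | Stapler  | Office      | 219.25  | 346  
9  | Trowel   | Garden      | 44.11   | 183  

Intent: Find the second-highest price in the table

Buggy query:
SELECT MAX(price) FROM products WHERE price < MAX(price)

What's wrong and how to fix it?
Bug: The inner MAX is an aggregate inside WHERE, which is not allowed

Fix: Compute the overall MAX in a subquery, then take MAX of rows below it

Corrected query:
SELECT MAX(price) FROM products WHERE price < (SELECT MAX(price) FROM products)

Result:
MAX(price)
----------
741.05    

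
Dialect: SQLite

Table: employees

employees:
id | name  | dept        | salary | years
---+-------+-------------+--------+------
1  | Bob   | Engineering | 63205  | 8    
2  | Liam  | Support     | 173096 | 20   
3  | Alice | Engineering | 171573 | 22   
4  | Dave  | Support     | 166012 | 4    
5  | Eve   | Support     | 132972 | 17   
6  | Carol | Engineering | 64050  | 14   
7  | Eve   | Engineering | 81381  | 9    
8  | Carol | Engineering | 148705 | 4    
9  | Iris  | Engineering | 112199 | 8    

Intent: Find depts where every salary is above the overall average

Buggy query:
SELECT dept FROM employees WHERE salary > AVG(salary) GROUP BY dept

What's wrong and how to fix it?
Bug: WHERE evaluates per row before aggregation, so AVG() is unavailable

Fix: Compute the overall average in a scalar subquery and compare each group's MIN against it in HAVING

Corrected query:
SELECT dept FROM employees GROUP BY dept HAVING MIN(salary) > (SELECT AVG(salary) FROM employees)

Result:
dept   
-------
Support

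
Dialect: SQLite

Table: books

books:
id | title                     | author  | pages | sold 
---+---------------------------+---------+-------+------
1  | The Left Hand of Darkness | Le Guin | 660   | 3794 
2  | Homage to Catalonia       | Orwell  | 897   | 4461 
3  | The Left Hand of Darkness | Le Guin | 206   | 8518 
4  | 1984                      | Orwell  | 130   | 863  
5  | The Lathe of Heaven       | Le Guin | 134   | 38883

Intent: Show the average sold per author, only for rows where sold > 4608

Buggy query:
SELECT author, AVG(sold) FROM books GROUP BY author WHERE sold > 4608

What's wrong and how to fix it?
Bug: Row-level WHERE must come before GROUP BY in the clause order

Fix: Place WHERE between FROM and GROUP BY

Corrected query:
SELECT author, AVG(sold) FROM books WHERE sold > 4608 GROUP BY author

Result:
author  | AVG(sold)
--------+----------
Le Guin | 23700.5  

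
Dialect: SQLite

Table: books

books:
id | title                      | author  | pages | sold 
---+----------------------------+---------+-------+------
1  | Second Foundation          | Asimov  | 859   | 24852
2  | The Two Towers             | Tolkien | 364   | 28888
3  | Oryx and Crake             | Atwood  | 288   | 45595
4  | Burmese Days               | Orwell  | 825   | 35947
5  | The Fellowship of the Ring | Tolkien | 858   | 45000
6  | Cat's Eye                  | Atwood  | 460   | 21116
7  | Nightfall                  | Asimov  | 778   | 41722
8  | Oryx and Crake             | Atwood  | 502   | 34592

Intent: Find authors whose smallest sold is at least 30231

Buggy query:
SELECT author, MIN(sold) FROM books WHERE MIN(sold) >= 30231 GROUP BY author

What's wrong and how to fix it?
Bug: Aggregates like MIN are computed per group after WHERE runs

Fix: Use HAVING for the per-group MIN condition

Corrected query:
SELECT author, MIN(sold) FROM books GROUP BY author HAVING MIN(sold) >= 30231

Result:
author | MIN(sold)
-------+----------
Orwell | 35947    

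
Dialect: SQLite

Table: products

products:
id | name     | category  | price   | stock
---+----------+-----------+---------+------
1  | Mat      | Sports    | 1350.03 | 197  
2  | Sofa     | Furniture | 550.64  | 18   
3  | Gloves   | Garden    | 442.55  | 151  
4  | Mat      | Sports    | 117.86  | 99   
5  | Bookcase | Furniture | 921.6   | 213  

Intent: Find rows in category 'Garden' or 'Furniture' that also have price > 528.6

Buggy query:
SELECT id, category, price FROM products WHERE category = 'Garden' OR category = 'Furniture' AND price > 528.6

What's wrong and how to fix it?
Bug: Without parentheses, AND is evaluated before OR, so the price filter only applies to the 'Furniture' branch

Fix: Add parentheses around the OR so the AND applies to both alternatives

Corrected query:
SELECT id, category, price FROM products WHERE (category = 'Garden' OR category = 'Furniture') AND price > 528.6

Result:
id | category  | price 
---+-----------+-------
2  | Furniture | 550.64
5  | Furniture | 921.6 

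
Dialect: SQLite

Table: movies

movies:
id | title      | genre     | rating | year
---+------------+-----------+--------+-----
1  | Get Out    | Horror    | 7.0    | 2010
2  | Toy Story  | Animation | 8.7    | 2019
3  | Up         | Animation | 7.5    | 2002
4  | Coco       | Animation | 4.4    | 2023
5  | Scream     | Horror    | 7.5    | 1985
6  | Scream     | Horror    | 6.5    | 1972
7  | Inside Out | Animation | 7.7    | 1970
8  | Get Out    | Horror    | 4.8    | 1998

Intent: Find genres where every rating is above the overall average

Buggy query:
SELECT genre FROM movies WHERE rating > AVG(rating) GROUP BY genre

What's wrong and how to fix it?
Bug: WHERE evaluates per row before aggregation, so AVG() is unavailable

Fix: Use a subquery for AVG and a HAVING MIN(...) filter so the condition holds for every row in the group

Corrected query:
SELECT genre FROM movies GROUP BY genre HAVING MIN(rating) > (SELECT AVG(rating) FROM movies)

Result:
(no rows)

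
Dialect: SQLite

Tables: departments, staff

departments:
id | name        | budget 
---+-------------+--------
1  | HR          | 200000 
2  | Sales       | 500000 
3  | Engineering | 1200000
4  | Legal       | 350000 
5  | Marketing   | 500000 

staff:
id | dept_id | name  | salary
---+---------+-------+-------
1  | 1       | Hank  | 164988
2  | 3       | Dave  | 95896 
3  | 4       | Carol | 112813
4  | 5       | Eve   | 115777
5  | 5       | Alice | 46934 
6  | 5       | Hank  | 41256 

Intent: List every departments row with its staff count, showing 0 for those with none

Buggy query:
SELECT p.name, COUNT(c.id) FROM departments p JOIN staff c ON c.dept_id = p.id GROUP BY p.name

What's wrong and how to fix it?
Bug: An inner join excludes parents with zero children

Fix: Switch to LEFT JOIN to retain unmatched parent rows

Corrected query:
SELECT p.name, COUNT(c.id) FROM departments p LEFT JOIN staff c ON c.dept_id = p.id GROUP BY p.name

Result:
name        | COUNT(c.id)
------------+------------
Engineering | 1          
HR          | 1          
Legal       | 1          
Marketing   | 3          
Sales       | 0          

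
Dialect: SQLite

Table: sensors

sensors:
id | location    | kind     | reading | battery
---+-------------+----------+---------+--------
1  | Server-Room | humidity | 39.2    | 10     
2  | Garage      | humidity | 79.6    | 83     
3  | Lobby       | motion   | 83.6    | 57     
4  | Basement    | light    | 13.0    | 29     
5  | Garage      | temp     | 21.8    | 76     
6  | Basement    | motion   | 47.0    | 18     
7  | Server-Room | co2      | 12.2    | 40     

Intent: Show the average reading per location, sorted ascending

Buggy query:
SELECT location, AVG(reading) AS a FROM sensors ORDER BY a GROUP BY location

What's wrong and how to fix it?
Bug: GROUP BY must precede ORDER BY

Fix: Reorder: SELECT … FROM … GROUP BY … ORDER BY …

Corrected query:
SELECT location, AVG(reading) AS a FROM sensors GROUP BY location ORDER BY a

Result:
location    | a   
------------+-----
Server-Room | 25.7
Basement    | 30  
Garage      | 50.7
Lobby       | 83.6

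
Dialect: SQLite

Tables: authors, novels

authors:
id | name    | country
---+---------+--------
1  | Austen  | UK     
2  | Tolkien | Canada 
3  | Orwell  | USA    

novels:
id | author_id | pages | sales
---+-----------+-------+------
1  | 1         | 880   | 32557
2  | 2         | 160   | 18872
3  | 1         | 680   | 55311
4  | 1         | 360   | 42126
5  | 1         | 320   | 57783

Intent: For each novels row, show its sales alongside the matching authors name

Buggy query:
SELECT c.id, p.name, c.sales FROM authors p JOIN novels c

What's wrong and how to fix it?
Bug: JOIN with no ON clause produces a cartesian product; every novels row pairs with every authors row

Fix: Add ON c.author_id = p.id to the JOIN

Corrected query:
SELECT c.id, p.name, c.sales FROM authors p JOIN novels c ON c.author_id = p.id

Result:
id | name    | sales
---+---------+------
1  | Austen  | 32557
2  | Tolkien | 18872
3  | Austen  | 55311
4  | Austen  | 42126
5  | Austen  | 57783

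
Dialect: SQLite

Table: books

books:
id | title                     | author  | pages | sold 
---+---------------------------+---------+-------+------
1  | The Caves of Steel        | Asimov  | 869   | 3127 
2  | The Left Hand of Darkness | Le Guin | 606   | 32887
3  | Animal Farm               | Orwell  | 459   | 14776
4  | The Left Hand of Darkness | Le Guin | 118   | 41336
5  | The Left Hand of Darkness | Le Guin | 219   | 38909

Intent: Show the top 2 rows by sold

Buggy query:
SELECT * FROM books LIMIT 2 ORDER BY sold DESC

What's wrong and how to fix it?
Bug: ORDER BY cannot follow LIMIT; LIMIT is the final clause

Fix: Swap the clauses: ORDER BY first, then LIMIT

Corrected query:
SELECT * FROM books ORDER BY sold DESC LIMIT 2

Result:
id | title                     | author  | pages | sold 
---+---------------------------+---------+-------+------
4  | The Left Hand of Darkness | Le Guin | 118   | 41336
5  | The Left Hand of Darkness | Le Guin | 219   | 38909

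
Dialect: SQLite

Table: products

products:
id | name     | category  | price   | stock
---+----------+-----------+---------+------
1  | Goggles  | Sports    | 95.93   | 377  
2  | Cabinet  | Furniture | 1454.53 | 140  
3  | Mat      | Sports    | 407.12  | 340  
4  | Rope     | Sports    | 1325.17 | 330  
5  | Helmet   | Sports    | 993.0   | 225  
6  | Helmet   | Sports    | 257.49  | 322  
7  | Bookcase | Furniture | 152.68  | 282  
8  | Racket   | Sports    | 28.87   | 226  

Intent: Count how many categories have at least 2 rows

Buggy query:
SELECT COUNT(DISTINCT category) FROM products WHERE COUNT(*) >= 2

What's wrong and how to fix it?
Bug: COUNT(*) cannot appear in WHERE; the per-group count doesn't exist yet

Fix: Use a subquery that GROUPs and filters with HAVING, then count its rows

Corrected query:
SELECT COUNT(*) FROM (SELECT category FROM products GROUP BY category HAVING COUNT(*) >= 2)

Result:
COUNT(*)
--------
2       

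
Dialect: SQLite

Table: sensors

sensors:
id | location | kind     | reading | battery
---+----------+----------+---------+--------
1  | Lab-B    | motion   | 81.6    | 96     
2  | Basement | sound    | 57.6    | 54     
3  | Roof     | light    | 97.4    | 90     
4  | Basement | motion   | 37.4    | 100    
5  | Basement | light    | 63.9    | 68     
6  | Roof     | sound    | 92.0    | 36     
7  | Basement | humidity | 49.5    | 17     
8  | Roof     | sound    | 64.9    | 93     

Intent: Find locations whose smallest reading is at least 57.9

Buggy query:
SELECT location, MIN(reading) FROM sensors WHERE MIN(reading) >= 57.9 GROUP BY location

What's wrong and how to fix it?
Bug: MIN() in WHERE is a misuse of aggregate

Fix: Use HAVING for the per-group MIN condition

Corrected query:
SELECT location, MIN(reading) FROM sensors GROUP BY location HAVING MIN(reading) >= 57.9

Result:
location | MIN(reading)
---------+-------------
Lab-B    | 81.6        
Roof     | 64.9        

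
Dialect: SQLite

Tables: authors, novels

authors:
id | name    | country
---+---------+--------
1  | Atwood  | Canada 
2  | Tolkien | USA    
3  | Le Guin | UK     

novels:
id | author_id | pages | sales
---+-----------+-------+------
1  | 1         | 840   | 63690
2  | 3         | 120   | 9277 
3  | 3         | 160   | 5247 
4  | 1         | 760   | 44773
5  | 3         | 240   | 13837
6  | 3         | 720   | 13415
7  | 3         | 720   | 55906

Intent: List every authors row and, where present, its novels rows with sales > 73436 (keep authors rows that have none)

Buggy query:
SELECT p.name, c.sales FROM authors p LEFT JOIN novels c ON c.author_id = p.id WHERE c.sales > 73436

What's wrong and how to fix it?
Bug: A WHERE condition on the right-hand table after LEFT JOIN drops unmatched parents

Fix: Move the right-table condition into the ON clause so unmatched parents are kept

Corrected query:
SELECT p.name, c.sales FROM authors p LEFT JOIN novels c ON c.author_id = p.id AND c.sales > 73436

Result:
name    | sales
--------+------
Atwood  | NULL 
Tolkien | NULL 
Le Guin | NULL 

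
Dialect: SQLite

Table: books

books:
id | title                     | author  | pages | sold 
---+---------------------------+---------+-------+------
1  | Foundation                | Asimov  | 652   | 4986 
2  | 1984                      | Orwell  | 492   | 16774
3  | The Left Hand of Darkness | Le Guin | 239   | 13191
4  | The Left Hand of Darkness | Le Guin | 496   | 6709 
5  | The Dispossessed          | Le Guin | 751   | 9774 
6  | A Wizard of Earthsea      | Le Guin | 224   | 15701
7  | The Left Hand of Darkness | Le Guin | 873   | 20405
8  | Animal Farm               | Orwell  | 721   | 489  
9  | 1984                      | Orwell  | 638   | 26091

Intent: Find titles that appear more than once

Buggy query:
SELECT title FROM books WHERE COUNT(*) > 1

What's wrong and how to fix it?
Bug: COUNT(*) is an aggregate and cannot be used in WHERE

Fix: Group first, then use HAVING for the count condition

Corrected query:
SELECT title FROM books GROUP BY title HAVING COUNT(*) > 1

Result:
title                    
-------------------------
1984                     
The Left Hand of Darkness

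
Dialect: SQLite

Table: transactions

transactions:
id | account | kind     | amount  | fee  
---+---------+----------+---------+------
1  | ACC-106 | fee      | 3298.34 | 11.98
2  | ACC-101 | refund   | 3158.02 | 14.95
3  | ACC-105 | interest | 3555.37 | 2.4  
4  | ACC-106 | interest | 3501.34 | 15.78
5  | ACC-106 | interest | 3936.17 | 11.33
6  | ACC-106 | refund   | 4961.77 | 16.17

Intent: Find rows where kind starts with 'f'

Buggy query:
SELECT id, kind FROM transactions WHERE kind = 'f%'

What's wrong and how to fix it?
Bug: '=' compares the literal string including the % character; pattern matching needs LIKE

Fix: Replace '=' with LIKE so 'f%' is treated as a pattern

Corrected query:
SELECT id, kind FROM transactions WHERE kind LIKE 'f%'

Result:
id | kind
---+-----
1  | fee 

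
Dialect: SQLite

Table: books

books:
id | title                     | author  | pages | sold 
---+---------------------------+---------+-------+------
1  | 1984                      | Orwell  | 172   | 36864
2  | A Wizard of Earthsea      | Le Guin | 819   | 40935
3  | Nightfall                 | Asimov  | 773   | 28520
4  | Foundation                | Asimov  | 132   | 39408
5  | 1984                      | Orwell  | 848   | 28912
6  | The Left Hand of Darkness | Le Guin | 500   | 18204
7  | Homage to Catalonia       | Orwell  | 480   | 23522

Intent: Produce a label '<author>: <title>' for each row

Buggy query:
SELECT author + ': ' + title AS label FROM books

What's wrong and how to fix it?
Bug: SQLite uses || for string concatenation; + coerces text to numbers (yielding 0)

Fix: Replace + with || to concatenate text

Corrected query:
SELECT author || ': ' || title AS label FROM books

Result:
label                             
----------------------------------
Orwell: 1984                      
Le Guin: A Wizard of Earthsea     
Asimov: Nightfall                 
Asimov: Foundation                
Orwell: 1984                      
Le Guin: The Left Hand of Darkness
Orwell: Homage to Catalonia       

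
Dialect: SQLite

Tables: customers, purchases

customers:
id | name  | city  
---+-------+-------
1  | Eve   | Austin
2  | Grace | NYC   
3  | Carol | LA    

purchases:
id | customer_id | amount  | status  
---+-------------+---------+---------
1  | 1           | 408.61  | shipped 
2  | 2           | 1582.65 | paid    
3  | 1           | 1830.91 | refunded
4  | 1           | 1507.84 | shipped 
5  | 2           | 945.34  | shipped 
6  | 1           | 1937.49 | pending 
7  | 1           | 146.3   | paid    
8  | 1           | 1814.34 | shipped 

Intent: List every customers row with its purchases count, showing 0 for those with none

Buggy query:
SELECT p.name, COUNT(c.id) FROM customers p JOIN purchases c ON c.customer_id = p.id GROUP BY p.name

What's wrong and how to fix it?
Bug: INNER JOIN drops customers rows that have no matching purchases rows

Fix: Switch to LEFT JOIN to retain unmatched parent rows

Corrected query:
SELECT p.name, COUNT(c.id) FROM customers p LEFT JOIN purchases c ON c.customer_id = p.id GROUP BY p.name

Result:
name  | COUNT(c.id)
------+------------
Carol | 0          
Eve   | 6          
Grace | 2          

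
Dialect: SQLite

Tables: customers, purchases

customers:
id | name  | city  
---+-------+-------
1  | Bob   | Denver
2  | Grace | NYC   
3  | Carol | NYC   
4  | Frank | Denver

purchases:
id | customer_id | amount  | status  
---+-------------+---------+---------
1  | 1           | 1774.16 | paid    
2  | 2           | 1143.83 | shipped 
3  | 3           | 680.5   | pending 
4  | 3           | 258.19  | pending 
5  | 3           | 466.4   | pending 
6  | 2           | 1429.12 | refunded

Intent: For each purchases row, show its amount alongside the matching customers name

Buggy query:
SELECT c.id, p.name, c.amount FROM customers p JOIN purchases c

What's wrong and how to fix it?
Bug: JOIN with no ON clause produces a cartesian product; every purchases row pairs with every customers row

Fix: Specify the join condition linking the foreign key to the parent id

Corrected query:
SELECT c.id, p.name, c.amount FROM customers p JOIN purchases c ON c.customer_id = p.id

Result:
id | name  | amount 
---+-------+--------
1  | Bob   | 1774.16
2  | Grace | 1143.83
3  | Carol | 680.5  
4  | Carol | 258.19 
5  | Carol | 466.4  
6  | Grace | 1429.12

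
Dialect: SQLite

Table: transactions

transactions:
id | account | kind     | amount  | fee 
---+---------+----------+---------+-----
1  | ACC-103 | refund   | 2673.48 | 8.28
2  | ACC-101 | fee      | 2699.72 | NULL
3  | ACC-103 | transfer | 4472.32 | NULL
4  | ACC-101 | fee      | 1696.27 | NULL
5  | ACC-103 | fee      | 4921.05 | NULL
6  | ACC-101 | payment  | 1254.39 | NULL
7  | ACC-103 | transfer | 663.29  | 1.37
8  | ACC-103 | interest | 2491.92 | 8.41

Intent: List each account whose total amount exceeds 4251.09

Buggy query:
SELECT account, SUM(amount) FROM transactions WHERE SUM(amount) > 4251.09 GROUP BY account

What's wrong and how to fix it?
Bug: SUM(amount) is an aggregate, but WHERE filters rows before aggregation

Fix: Use HAVING (which filters groups after aggregation) instead of WHERE

Corrected query:
SELECT account, SUM(amount) FROM transactions GROUP BY account HAVING SUM(amount) > 4251.09

Result:
account | SUM(amount)
--------+------------
ACC-101 | 5650.38    
ACC-103 | 15222.06   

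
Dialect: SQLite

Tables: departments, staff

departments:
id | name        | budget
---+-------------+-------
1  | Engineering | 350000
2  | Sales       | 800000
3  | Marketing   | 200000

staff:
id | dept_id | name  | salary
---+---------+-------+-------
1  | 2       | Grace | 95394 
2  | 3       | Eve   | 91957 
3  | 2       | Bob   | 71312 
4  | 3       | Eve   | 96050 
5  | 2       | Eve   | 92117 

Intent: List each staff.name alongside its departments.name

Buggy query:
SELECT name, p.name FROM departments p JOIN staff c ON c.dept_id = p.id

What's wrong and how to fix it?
Bug: 'name' exists in both joined tables, so the database can't tell which one is meant

Fix: Qualify the column with its table alias (c.name)

Corrected query:
SELECT c.name, p.name FROM departments p JOIN staff c ON c.dept_id = p.id

Result:
name  | name     
------+----------
Grace | Sales    
Eve   | Marketing
Bob   | Sales    
Eve   | Marketing
Eve   | Sales    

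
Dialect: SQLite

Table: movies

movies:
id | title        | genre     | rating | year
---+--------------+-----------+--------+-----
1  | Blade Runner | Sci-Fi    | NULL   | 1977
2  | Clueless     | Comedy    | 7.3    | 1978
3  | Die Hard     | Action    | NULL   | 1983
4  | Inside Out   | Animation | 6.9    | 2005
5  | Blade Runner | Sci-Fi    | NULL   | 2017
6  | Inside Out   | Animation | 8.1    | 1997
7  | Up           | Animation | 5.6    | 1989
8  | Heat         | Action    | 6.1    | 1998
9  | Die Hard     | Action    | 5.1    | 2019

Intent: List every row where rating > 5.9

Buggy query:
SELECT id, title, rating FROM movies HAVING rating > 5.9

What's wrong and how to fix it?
Bug: This is a non-aggregate query (no GROUP BY, no aggregates), so in SQLite the HAVING clause is invalid here; a row-level condition belongs in WHERE

Fix: Replace HAVING with WHERE since the condition applies to individual rows

Corrected query:
SELECT id, title, rating FROM movies WHERE rating > 5.9

Result:
id | title      | rating
---+------------+-------
2  | Clueless   | 7.3   
4  | Inside Out | 6.9   
6  | Inside Out | 8.1   
8  | Heat       | 6.1   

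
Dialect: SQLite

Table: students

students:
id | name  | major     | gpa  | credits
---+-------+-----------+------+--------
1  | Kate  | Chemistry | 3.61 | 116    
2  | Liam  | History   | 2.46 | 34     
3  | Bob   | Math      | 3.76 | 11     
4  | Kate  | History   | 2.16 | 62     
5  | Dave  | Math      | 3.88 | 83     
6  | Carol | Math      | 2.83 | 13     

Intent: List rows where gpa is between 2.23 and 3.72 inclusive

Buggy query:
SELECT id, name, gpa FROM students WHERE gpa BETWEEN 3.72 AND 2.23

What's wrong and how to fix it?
Bug: BETWEEN expects the lower bound first; with 3.72 AND 2.23 the range is empty

Fix: Write BETWEEN 2.23 AND 3.72

Corrected query:
SELECT id, name, gpa FROM students WHERE gpa BETWEEN 2.23 AND 3.72

Result:
id | name  | gpa 
---+-------+-----
1  | Kate  | 3.61
2  | Liam  | 2.46
6  | Carol | 2.83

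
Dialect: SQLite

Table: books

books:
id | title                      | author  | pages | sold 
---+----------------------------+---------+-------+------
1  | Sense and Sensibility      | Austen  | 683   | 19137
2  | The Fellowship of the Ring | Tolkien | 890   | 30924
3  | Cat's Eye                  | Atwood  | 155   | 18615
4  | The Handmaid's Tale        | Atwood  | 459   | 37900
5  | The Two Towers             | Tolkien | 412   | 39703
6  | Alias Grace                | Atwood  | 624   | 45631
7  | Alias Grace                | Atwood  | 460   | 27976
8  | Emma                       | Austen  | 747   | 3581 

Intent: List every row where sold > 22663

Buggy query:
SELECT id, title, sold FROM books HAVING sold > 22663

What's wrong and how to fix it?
Bug: This is a non-aggregate query (no GROUP BY, no aggregates), so in SQLite the HAVING clause is invalid here; a row-level condition belongs in WHERE

Fix: Use WHERE for row-level filtering

Corrected query:
SELECT id, title, sold FROM books WHERE sold > 22663

Result:
id | title                      | sold 
---+----------------------------+------
2  | The Fellowship of the Ring | 30924
4  | The Handmaid's Tale        | 37900
5  | The Two Towers             | 39703
6  | Alias Grace                | 45631
7  | Alias Grace                | 27976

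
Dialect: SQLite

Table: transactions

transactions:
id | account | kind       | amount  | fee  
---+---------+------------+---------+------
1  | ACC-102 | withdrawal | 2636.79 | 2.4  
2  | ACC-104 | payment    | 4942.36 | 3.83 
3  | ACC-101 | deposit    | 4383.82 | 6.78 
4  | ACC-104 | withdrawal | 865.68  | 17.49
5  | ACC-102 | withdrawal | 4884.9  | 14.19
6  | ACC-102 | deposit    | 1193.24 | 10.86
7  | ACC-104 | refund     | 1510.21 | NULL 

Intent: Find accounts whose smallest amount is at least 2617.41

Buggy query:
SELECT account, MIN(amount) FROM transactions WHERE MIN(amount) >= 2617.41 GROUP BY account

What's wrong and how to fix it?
Bug: MIN() in WHERE is a misuse of aggregate

Fix: Replace WHERE with HAVING after the GROUP BY

Corrected query:
SELECT account, MIN(amount) FROM transactions GROUP BY account HAVING MIN(amount) >= 2617.41

Result:
account | MIN(amount)
--------+------------
ACC-101 | 4383.82    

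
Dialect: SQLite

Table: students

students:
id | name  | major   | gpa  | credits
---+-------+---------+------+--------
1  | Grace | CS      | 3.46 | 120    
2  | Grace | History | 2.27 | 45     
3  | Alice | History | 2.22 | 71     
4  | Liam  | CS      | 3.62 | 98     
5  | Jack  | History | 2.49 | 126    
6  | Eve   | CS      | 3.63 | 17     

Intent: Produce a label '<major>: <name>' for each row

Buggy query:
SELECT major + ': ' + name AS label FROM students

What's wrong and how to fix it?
Bug: '+' is numeric addition; on text columns SQLite converts them to 0 instead of concatenating

Fix: Use the || operator for string concatenation

Corrected query:
SELECT major || ': ' || name AS label FROM students

Result:
label         
--------------
CS: Grace     
History: Grace
History: Alice
CS: Liam      
History: Jack 
CS: Eve       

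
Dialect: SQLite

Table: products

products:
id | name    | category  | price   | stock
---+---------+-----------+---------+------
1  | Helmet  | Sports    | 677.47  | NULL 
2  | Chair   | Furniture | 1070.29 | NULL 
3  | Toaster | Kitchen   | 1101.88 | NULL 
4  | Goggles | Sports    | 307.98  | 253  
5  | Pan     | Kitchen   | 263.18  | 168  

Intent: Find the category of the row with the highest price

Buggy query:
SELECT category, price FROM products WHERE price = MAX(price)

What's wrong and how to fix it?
Bug: WHERE is evaluated per row; an aggregate over the whole table isn't defined there

Fix: Wrap MAX in a scalar subquery so WHERE compares against a single value

Corrected query:
SELECT category, price FROM products WHERE price = (SELECT MAX(price) FROM products)

Result:
category | price  
---------+--------
Kitchen  | 1101.88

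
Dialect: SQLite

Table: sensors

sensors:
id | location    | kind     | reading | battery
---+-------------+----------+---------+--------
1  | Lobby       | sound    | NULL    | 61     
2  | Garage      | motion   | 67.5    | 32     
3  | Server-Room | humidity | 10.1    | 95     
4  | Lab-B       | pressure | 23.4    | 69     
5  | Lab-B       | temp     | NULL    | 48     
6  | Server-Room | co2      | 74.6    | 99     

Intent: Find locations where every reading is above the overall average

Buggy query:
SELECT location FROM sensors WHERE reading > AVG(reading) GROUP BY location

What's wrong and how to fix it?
Bug: AVG() is an aggregate; it can't sit directly in WHERE

Fix: Compute the overall average in a scalar subquery and compare each group's MIN against it in HAVING

Corrected query:
SELECT location FROM sensors GROUP BY location HAVING MIN(reading) > (SELECT AVG(reading) FROM sensors)

Result:
location
--------
Garage  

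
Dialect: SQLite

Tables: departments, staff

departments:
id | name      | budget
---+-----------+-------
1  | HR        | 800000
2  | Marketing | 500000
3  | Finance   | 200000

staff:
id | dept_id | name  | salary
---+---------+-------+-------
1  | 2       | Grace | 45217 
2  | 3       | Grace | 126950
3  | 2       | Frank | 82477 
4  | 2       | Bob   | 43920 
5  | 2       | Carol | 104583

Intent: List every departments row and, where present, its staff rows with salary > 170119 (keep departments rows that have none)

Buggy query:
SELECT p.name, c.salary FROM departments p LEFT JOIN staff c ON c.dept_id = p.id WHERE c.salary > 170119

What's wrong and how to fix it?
Bug: Filtering c.salary in WHERE discards the NULL rows produced by LEFT JOIN, turning it into an inner join

Fix: Move the right-table condition into the ON clause so unmatched parents are kept

Corrected query:
SELECT p.name, c.salary FROM departments p LEFT JOIN staff c ON c.dept_id = p.id AND c.salary > 170119

Result:
name      | salary
----------+-------
HR        | NULL  
Marketing | NULL  
Finance   | NULL  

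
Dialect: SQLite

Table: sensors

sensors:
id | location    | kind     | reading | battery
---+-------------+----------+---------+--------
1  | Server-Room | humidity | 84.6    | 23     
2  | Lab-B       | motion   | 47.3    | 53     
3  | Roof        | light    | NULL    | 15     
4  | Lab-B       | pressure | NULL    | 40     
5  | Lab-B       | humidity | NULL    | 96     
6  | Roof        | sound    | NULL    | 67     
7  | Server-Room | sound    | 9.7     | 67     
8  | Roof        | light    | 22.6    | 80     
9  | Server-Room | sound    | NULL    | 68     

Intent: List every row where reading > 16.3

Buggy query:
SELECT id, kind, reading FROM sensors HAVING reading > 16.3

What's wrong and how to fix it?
Bug: HAVING filters the output of aggregation, but this query has no GROUP BY and no aggregate functions, so SQLite rejects it (HAVING clause on a non-aggregate query); the condition here is per row

Fix: Replace HAVING with WHERE since the condition applies to individual rows

Corrected query:
SELECT id, kind, reading FROM sensors WHERE reading > 16.3

Result:
id | kind     | reading
---+----------+--------
1  | humidity | 84.6   
2  | motion   | 47.3   
8  | light    | 22.6   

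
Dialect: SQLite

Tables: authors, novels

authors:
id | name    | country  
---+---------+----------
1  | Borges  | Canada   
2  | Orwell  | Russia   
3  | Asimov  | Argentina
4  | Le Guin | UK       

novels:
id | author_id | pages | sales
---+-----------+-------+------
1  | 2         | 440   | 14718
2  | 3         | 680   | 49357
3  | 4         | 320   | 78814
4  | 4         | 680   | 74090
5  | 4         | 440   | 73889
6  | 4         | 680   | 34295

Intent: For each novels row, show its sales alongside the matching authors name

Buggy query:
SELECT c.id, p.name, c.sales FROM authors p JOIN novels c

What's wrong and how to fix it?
Bug: JOIN with no ON clause produces a cartesian product; every novels row pairs with every authors row

Fix: Add ON c.author_id = p.id to the JOIN

Corrected query:
SELECT c.id, p.name, c.sales FROM authors p JOIN novels c ON c.author_id = p.id

Result:
id | name    | sales
---+---------+------
1  | Orwell  | 14718
2  | Asimov  | 49357
3  | Le Guin | 78814
4  | Le Guin | 74090
5  | Le Guin | 73889
6  | Le Guin | 34295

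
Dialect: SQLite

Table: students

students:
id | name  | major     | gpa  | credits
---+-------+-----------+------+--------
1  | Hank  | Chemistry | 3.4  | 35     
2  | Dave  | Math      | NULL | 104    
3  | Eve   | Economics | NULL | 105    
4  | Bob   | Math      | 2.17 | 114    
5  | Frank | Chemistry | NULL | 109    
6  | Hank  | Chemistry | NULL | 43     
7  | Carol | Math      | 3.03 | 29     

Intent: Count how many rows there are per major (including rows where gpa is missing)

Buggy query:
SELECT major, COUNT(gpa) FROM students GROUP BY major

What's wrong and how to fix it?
Bug: COUNT(column) counts non-NULL values only; rows with NULL gpa aren't counted

Fix: Use COUNT(*) to count all rows regardless of NULL

Corrected query:
SELECT major, COUNT(*) FROM students GROUP BY major

Result:
major     | COUNT(*)
----------+---------
Chemistry | 3       
Economics | 1       
Math      | 3       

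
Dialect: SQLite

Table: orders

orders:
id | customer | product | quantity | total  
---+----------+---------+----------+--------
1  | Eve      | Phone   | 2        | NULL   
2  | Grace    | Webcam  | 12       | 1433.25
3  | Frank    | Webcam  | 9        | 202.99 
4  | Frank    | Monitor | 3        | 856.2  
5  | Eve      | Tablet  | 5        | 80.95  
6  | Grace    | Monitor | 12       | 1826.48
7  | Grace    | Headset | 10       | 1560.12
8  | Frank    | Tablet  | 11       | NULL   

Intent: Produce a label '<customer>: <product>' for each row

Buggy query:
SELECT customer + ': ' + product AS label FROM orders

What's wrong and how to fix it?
Bug: SQLite uses || for string concatenation; + coerces text to numbers (yielding 0)

Fix: Use the || operator for string concatenation

Corrected query:
SELECT customer || ': ' || product AS label FROM orders

Result:
label         
--------------
Eve: Phone    
Grace: Webcam 
Frank: Webcam 
Frank: Monitor
Eve: Tablet   
Grace: Monitor
Grace: Headset
Frank: Tablet 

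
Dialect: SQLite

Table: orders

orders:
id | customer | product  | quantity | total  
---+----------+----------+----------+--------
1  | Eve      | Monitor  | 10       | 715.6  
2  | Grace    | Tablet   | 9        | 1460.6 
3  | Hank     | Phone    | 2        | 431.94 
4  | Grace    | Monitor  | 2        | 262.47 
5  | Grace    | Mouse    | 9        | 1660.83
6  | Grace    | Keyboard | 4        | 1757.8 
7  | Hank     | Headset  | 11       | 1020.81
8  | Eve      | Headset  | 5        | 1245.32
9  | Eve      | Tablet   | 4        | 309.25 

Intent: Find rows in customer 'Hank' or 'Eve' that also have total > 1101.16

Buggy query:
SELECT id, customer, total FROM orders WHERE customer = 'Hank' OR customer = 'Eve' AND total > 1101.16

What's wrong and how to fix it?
Bug: Without parentheses, AND is evaluated before OR, so the total filter only applies to the 'Eve' branch

Fix: Add parentheses around the OR so the AND applies to both alternatives

Corrected query:
SELECT id, customer, total FROM orders WHERE (customer = 'Hank' OR customer = 'Eve') AND total > 1101.16

Result:
id | customer | total  
---+----------+--------
8  | Eve      | 1245.32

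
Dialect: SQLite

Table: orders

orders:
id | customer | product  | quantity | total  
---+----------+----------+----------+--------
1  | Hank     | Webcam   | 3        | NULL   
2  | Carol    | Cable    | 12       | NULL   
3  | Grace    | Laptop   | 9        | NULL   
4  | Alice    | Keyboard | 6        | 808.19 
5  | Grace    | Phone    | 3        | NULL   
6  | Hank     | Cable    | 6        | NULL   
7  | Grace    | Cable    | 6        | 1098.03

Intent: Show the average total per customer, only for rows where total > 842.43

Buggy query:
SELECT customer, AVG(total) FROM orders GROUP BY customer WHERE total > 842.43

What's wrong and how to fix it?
Bug: WHERE cannot follow GROUP BY

Fix: Place WHERE between FROM and GROUP BY

Corrected query:
SELECT customer, AVG(total) FROM orders WHERE total > 842.43 GROUP BY customer

Result:
customer | AVG(total)
---------+-----------
Grace    | 1098.03   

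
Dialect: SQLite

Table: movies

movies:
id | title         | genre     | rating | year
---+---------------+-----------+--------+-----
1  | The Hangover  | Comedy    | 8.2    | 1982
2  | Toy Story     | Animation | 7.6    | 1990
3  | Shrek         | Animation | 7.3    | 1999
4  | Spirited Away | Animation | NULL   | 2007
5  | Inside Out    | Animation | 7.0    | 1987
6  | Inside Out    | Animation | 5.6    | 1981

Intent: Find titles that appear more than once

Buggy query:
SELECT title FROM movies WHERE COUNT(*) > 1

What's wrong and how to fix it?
Bug: WHERE can't reference COUNT(*); aggregates are computed after WHERE

Fix: GROUP BY title, then filter groups with HAVING COUNT(*) > 1

Corrected query:
SELECT title FROM movies GROUP BY title HAVING COUNT(*) > 1

Result:
title     
----------
Inside Out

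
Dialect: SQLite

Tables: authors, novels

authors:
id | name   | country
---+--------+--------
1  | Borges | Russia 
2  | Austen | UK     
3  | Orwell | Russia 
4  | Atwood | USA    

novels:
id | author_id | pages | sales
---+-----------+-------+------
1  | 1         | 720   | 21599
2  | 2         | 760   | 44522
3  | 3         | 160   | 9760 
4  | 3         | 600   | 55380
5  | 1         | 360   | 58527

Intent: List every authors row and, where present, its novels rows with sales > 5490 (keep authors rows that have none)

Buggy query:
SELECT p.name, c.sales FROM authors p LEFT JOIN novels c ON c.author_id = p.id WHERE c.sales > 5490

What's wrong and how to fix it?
Bug: A WHERE condition on the right-hand table after LEFT JOIN drops unmatched parents

Fix: Put 'c.sales > 5490' in the JOIN's ON clause instead of WHERE

Corrected query:
SELECT p.name, c.sales FROM authors p LEFT JOIN novels c ON c.author_id = p.id AND c.sales > 5490

Result:
name   | sales
-------+------
Borges | 21599
Borges | 58527
Austen | 44522
Orwell | 9760 
Orwell | 55380
Atwood | NULL 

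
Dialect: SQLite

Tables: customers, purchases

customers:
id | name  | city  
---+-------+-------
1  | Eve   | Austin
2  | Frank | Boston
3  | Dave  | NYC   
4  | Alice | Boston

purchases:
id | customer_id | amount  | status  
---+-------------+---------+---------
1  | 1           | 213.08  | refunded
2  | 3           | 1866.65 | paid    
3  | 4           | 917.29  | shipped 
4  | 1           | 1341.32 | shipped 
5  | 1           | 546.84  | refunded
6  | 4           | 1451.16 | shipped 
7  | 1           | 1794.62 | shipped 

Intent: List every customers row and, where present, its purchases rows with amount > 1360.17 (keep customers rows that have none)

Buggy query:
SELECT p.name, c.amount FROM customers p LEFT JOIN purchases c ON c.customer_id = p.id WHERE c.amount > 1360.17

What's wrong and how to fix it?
Bug: Filtering c.amount in WHERE discards the NULL rows produced by LEFT JOIN, turning it into an inner join

Fix: Move the right-table condition into the ON clause so unmatched parents are kept

Corrected query:
SELECT p.name, c.amount FROM customers p LEFT JOIN purchases c ON c.customer_id = p.id AND c.amount > 1360.17

Result:
name  | amount 
------+--------
Eve   | 1794.62
Frank | NULL   
Dave  | 1866.65
Alice | 1451.16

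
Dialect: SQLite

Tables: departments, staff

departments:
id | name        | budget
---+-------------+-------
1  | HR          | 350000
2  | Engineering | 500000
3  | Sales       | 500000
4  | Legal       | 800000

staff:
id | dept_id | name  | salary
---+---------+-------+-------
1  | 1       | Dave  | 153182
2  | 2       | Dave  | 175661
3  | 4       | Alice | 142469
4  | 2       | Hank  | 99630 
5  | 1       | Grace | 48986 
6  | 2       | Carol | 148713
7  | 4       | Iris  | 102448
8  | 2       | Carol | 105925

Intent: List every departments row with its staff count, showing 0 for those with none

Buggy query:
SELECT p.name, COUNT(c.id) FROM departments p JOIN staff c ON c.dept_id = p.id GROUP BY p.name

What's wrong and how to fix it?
Bug: An inner join excludes parents with zero children

Fix: Switch to LEFT JOIN to retain unmatched parent rows

Corrected query:
SELECT p.name, COUNT(c.id) FROM departments p LEFT JOIN staff c ON c.dept_id = p.id GROUP BY p.name

Result:
name        | COUNT(c.id)
------------+------------
Engineering | 4          
HR          | 2          
Legal       | 2          
Sales       | 0          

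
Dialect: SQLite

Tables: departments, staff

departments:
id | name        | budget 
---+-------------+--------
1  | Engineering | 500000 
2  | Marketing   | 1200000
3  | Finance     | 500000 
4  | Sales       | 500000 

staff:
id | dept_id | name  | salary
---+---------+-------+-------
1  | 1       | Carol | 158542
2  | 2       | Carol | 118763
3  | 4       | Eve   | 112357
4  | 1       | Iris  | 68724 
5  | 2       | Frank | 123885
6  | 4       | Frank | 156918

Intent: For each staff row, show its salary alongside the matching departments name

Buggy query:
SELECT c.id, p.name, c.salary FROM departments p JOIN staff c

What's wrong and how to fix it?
Bug: JOIN with no ON clause produces a cartesian product; every staff row pairs with every departments row

Fix: Specify the join condition linking the foreign key to the parent id

Corrected query:
SELECT c.id, p.name, c.salary FROM departments p JOIN staff c ON c.dept_id = p.id

Result:
id | name        | salary
---+-------------+-------
1  | Engineering | 158542
2  | Marketing   | 118763
3  | Sales       | 112357
4  | Engineering | 68724 
5  | Marketing   | 123885
6  | Sales       | 156918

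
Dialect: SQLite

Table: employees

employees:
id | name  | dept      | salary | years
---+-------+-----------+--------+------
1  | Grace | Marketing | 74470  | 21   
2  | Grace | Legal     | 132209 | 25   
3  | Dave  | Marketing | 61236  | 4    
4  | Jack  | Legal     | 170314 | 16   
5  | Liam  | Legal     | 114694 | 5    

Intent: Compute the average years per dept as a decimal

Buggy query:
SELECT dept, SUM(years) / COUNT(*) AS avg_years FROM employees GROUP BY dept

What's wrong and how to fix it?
Bug: SUM(years) and COUNT(*) are both integers; the division truncates the fractional part

Fix: Multiply by 1.0 (or CAST to REAL) to force floating-point division

Corrected query:
SELECT dept, SUM(years) * 1.0 / COUNT(*) AS avg_years FROM employees GROUP BY dept

Result:
dept      | avg_years
----------+----------
Legal     | 15.333333
Marketing | 12.5     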